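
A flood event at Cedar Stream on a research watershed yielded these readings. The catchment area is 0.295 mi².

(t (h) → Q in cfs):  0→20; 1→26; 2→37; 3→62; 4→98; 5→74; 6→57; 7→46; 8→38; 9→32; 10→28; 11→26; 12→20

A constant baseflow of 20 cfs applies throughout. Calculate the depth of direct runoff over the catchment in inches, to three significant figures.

d ≈ 1.60 in

Direct runoff: 0.0, 6.0, 17.0, 42.0, 78.0, 54.0, 37.0, 26.0, 18.0, 12.0, 8.0, 6.0, 0.0 cfs; ΣQ_DR = 304.0 cfs.
V = ΣQ_DR · Δt = 304.0 × 3600 s = 1.094 × 10^6 ft³.
Over A = 0.295 mi², depth = V / A = 1.60 in.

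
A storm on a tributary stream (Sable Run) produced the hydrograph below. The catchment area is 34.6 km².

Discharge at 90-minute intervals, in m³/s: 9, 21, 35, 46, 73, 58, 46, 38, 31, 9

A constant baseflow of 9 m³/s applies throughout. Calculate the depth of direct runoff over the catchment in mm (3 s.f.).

Direct runoff: 0.0, 12.0, 26.0, 37.0, 64.0, 49.0, 37.0, 29.0, 22.0, 0.0 m³/s; ΣQ_DR = 276.0 m³/s.
V = ΣQ_DR · Δt = 276.0 × 5400 s = 1.490 × 10^6 m³.
Over A = 34.6 km², depth = V / A = 43.1 mm.

d ≈ 43.1 mm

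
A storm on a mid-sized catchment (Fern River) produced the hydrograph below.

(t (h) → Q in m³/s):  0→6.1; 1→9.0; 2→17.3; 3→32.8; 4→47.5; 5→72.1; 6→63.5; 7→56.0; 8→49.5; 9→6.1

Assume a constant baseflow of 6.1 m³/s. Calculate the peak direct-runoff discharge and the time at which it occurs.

Subtracting baseflow gives direct-runoff ordinates: 0.0, 2.9, 11.2, 26.7, 41.4, 66.0, 57.4, 49.9, 43.4, 0.0 m³/s.
The maximum is 66.0 m³/s, occurring at the reading for t = 5 h.

Q_p = 66.0 m³/s at t = 5 h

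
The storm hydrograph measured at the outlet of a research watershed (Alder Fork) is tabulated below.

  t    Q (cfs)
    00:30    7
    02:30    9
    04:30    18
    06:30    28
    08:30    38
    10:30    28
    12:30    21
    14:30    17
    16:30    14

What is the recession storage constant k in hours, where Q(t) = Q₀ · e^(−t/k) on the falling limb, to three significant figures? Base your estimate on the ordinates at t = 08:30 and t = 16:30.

On the falling limb, Q drops from 38 to 14 cfs between t = 08:30 and t = 16:30 (Δt = 8 h).
k = −Δt / ln(Q₂/Q₁) = −8 / ln(14/38) = 8.01 h.

k ≈ 8.01 h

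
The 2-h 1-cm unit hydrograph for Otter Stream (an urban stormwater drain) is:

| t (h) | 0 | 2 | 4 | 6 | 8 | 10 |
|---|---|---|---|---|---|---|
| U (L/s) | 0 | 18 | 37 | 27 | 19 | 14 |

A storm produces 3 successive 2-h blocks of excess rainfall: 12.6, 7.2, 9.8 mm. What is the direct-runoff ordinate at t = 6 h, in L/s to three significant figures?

Q ≈ 78.3 L/s

By discrete convolution, Q_j = Σ (P_i / 10 mm) · U_{j−i}.
At t = 6 h (j=3): Q = (12.6/10)·27 + (7.2/10)·37 + (9.8/10)·18 = 78.3 L/s.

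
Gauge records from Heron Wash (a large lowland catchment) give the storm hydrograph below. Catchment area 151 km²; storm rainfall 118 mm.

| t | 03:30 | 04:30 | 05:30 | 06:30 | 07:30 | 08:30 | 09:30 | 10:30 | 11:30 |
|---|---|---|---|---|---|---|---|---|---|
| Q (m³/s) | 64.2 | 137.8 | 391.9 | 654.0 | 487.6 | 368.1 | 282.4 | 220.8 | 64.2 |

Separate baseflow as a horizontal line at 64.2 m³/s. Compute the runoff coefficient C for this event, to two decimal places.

C ≈ 0.42

ΣQ_DR = 2093 m³/s; V = ΣQ_DR·Δt = 7.536 × 10^6 m³.
Runoff depth d = V / A = 49.90 mm.
C = d / P = 49.90 / 118 = 0.42.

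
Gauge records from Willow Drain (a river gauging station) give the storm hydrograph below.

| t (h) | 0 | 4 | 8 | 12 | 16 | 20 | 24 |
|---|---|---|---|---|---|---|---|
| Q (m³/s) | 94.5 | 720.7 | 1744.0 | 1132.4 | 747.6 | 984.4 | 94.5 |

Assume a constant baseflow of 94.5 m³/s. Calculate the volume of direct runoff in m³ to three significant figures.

Direct-runoff ordinates (Q − Q_b): 0.0, 626.2, 1649.5, 1037.9, 653.1, 889.9, 0.0 m³/s.
ΣQ_DR = 4857 m³/s.
With Δt = 4 h = 14400 s, V = ΣQ_DR · Δt = 4857 × 14400 = 6.99 × 10^7 m³.

V ≈ 6.99 × 10^7 m³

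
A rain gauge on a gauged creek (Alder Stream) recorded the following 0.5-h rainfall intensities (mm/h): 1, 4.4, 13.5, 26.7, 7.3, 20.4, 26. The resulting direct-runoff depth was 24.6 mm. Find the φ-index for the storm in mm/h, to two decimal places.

Only the 4 blocks with intensity above φ contribute runoff: 13.5, 26.7, 20.4, 26 mm/h.
Σ(I−φ)·Δt = d  ⇒  (13.5+26.7+20.4+26 − 4φ)·0.5 = 24.6
φ = (86.60 − 24.6/0.5) / 4 = 9.35 mm/h.

φ ≈ 9.35 mm/h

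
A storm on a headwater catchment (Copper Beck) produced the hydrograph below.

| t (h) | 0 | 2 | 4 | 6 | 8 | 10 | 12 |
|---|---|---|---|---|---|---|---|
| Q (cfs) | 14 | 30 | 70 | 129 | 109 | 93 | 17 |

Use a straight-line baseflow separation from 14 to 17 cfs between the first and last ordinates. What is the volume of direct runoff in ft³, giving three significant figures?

V ≈ 2.55 × 10^6 ft³

Direct-runoff ordinates (Q − Q_b): 0.00, 15.50, 55.00, 113.50, 93.00, 76.50, 0.00 cfs.
ΣQ_DR = 353.5 cfs.
With Δt = 2 h = 7200 s, V = ΣQ_DR · Δt = 353.5 × 7200 = 2.55 × 10^6 ft³.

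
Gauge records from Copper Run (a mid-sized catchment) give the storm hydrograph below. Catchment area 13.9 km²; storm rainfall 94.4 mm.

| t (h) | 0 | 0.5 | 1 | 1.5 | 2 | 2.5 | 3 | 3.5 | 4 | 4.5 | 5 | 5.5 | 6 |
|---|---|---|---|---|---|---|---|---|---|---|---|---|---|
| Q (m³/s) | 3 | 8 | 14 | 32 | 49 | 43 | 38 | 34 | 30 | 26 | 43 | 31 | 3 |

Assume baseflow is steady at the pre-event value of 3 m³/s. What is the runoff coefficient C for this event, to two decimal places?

ΣQ_DR = 315.0 m³/s; V = ΣQ_DR·Δt = 5.670 × 10^5 m³.
Runoff depth d = V / A = 40.79 mm.
C = d / P = 40.79 / 94.4 = 0.43.

C ≈ 0.43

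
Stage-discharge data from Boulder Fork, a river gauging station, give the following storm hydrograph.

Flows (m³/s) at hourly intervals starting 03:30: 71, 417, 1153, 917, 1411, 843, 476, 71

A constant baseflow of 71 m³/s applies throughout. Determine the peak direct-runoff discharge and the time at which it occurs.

Q_p = 1340.0 m³/s at t = 07:30

Subtracting baseflow gives direct-runoff ordinates: 0.0, 346.0, 1082.0, 846.0, 1340.0, 772.0, 405.0, 0.0 m³/s.
The maximum is 1340.0 m³/s, occurring at the reading for t = 07:30.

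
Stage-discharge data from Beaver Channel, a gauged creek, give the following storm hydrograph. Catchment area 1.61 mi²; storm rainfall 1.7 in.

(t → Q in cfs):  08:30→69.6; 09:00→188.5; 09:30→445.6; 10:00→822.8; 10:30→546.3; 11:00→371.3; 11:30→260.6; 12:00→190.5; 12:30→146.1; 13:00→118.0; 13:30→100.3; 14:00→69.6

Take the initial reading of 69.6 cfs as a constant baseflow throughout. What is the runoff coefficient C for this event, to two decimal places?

C ≈ 0.71

ΣQ_DR = 2494 cfs; V = ΣQ_DR·Δt = 4.489 × 10^6 ft³.
Runoff depth d = V / A = 1.200 in.
C = d / P = 1.200 / 1.7 = 0.71.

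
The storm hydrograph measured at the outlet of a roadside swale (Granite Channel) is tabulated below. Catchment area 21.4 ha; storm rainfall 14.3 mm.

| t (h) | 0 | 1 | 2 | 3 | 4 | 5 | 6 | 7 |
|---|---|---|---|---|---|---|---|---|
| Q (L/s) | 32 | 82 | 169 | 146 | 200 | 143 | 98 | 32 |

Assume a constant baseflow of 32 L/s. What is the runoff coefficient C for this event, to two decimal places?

C ≈ 0.76

ΣQ_DR = 646.0 L/s; V = ΣQ_DR·Δt = 2.326 × 10^6 L.
Runoff depth d = V / A = 10.87 mm.
C = d / P = 10.87 / 14.3 = 0.76.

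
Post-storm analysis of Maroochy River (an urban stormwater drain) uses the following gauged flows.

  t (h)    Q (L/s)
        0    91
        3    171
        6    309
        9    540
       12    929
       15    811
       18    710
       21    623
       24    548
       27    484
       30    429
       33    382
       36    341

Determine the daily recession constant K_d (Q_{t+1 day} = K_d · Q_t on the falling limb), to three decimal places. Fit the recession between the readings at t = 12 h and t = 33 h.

Between t = 12 h and t = 33 h the flow falls from 929 to 382 L/s over 7×3 h = 21 h.
Per-interval ratio K = (382/929)^(1/7) = 0.8808; K_d = K^(24/3) = 0.362.

K_d ≈ 0.362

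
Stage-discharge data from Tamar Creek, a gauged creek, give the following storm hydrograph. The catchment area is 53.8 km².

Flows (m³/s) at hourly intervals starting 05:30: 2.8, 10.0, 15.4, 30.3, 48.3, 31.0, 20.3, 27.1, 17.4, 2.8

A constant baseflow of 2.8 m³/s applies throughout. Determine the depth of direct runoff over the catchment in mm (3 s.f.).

d ≈ 11.9 mm

Direct runoff: 0.0, 7.2, 12.6, 27.5, 45.5, 28.2, 17.5, 24.3, 14.6, 0.0 m³/s; ΣQ_DR = 177.4 m³/s.
V = ΣQ_DR · Δt = 177.4 × 3600 s = 6.386 × 10^5 m³.
Over A = 53.8 km², depth = V / A = 11.9 mm.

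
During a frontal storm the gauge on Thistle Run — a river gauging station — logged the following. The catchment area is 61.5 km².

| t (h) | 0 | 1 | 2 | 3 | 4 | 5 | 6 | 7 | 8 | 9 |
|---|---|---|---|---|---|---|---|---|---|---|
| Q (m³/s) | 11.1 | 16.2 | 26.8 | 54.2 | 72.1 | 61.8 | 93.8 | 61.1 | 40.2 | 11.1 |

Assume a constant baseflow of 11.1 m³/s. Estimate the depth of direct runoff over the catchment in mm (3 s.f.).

Direct runoff: 0.0, 5.1, 15.7, 43.1, 61.0, 50.7, 82.7, 50.0, 29.1, 0.0 m³/s; ΣQ_DR = 337.4 m³/s.
V = ΣQ_DR · Δt = 337.4 × 3600 s = 1.215 × 10^6 m³.
Over A = 61.5 km², depth = V / A = 19.8 mm.

d ≈ 19.8 mm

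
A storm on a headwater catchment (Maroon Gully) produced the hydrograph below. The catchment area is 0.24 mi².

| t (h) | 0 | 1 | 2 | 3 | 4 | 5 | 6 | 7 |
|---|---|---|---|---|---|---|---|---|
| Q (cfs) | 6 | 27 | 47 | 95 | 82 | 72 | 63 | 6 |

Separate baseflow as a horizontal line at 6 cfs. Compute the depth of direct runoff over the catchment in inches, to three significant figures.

d ≈ 2.26 in

Direct runoff: 0.0, 21.0, 41.0, 89.0, 76.0, 66.0, 57.0, 0.0 cfs; ΣQ_DR = 350.0 cfs.
V = ΣQ_DR · Δt = 350.0 × 3600 s = 1.260 × 10^6 ft³.
Over A = 0.24 mi², depth = V / A = 2.26 in.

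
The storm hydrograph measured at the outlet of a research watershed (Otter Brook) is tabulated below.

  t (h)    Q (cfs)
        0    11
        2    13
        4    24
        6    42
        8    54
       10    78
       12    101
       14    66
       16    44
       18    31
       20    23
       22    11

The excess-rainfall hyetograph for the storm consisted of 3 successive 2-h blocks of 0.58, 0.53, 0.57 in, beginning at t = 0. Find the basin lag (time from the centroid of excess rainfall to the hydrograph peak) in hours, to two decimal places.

t_L ≈ 9.01 h

Centroid of excess rainfall: t_c = Σ P_i·t̄_i / ΣP_i = 2.9881 h (block centres at 1, 3, 5 h).
Hydrograph peak occurs at t = 12 h, so basin lag t_L = 12 − 2.9881 = 9.01 h.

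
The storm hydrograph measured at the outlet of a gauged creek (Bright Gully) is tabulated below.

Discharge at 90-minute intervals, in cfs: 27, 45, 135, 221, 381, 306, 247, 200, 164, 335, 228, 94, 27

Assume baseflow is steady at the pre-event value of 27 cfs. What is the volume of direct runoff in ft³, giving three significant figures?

Direct-runoff ordinates (Q − Q_b): 0.0, 18.0, 108.0, 194.0, 354.0, 279.0, 220.0, 173.0, 137.0, 308.0, 201.0, 67.0, 0.0 cfs.
ΣQ_DR = 2059 cfs.
With Δt = 1.5 h = 5400 s, V = ΣQ_DR · Δt = 2059 × 5400 = 1.11 × 10^7 ft³.

V ≈ 1.11 × 10^7 ft³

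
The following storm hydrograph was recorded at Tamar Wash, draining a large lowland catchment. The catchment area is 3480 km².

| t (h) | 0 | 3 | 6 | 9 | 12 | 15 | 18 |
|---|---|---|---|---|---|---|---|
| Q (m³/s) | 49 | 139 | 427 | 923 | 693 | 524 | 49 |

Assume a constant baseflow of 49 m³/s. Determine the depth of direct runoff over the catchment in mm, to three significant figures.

Direct runoff: 0.0, 90.0, 378.0, 874.0, 644.0, 475.0, 0.0 m³/s; ΣQ_DR = 2461 m³/s.
V = ΣQ_DR · Δt = 2461 × 10800 s = 2.658 × 10^7 m³.
Over A = 3480 km², depth = V / A = 7.64 mm.

d ≈ 7.64 mm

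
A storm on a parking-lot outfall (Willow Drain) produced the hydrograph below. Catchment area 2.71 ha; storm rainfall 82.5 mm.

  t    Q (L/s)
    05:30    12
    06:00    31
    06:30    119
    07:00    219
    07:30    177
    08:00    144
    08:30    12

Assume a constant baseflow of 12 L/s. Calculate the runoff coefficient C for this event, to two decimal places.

ΣQ_DR = 630.0 L/s; V = ΣQ_DR·Δt = 1.134 × 10^6 L.
Runoff depth d = V / A = 41.85 mm.
C = d / P = 41.85 / 82.5 = 0.51.

C ≈ 0.51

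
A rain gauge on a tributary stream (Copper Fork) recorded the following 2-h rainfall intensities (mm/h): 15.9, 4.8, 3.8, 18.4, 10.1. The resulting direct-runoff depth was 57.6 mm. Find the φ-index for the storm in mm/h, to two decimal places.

φ ≈ 5.20 mm/h

Only the 3 blocks with intensity above φ contribute runoff: 15.9, 18.4, 10.1 mm/h.
Σ(I−φ)·Δt = d  ⇒  (15.9+18.4+10.1 − 3φ)·2 = 57.6
φ = (44.40 − 57.6/2) / 3 = 5.20 mm/h.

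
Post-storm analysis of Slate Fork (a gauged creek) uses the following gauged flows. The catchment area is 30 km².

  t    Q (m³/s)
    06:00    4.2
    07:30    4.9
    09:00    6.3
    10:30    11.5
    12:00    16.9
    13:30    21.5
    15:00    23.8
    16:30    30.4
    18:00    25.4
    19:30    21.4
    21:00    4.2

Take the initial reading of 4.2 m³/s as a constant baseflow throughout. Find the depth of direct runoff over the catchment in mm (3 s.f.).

d ≈ 22.4 mm

Direct runoff: 0.0, 0.7, 2.1, 7.3, 12.7, 17.3, 19.6, 26.2, 21.2, 17.2, 0.0 m³/s; ΣQ_DR = 124.3 m³/s.
V = ΣQ_DR · Δt = 124.3 × 5400 s = 6.712 × 10^5 m³.
Over A = 30 km², depth = V / A = 22.4 mm.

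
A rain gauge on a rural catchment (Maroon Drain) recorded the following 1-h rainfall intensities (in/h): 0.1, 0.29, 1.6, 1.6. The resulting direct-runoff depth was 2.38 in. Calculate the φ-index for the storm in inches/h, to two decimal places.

Only the 2 blocks with intensity above φ contribute runoff: 1.6, 1.6 in/h.
Σ(I−φ)·Δt = d  ⇒  (1.6+1.6 − 2φ)·1 = 2.38
φ = (3.200 − 2.38/1) / 2 = 0.41 in/h.

φ ≈ 0.41 in/h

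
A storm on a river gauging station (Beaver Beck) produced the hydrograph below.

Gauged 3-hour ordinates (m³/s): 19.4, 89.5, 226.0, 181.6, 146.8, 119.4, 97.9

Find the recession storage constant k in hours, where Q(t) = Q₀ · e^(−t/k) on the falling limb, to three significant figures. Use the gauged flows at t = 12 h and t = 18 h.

k ≈ 14.8 h

On the falling limb, Q drops from 146.8 to 97.9 m³/s between t = 12 h and t = 18 h (Δt = 6 h).
k = −Δt / ln(Q₂/Q₁) = −6 / ln(97.9/146.8) = 14.8 h.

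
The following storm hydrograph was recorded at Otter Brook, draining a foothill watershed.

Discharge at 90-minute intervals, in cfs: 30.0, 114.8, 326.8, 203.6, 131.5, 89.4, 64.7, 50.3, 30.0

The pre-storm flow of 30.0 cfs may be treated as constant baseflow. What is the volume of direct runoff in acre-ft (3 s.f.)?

Direct-runoff ordinates (Q − Q_b): 0.0, 84.8, 296.8, 173.6, 101.5, 59.4, 34.7, 20.3, 0.0 cfs.
ΣQ_DR = 771.1 cfs.
With Δt = 1.5 h = 5400 s, V = ΣQ_DR · Δt = 771.1 × 5400 = 4.16 × 10^6 ft³ = 95.6 acre-ft.

V ≈ 95.6 acre-ft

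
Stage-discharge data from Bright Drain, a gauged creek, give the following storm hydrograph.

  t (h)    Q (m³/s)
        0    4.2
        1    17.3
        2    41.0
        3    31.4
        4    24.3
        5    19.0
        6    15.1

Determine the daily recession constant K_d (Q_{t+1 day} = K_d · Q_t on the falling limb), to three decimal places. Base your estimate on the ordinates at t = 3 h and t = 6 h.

K_d ≈ 0.003

Between t = 3 h and t = 6 h the flow falls from 31.4 to 15.1 m³/s over 3×1 h = 3 h.
Per-interval ratio K = (15.1/31.4)^(1/3) = 0.7835; K_d = K^(24/1) = 0.003.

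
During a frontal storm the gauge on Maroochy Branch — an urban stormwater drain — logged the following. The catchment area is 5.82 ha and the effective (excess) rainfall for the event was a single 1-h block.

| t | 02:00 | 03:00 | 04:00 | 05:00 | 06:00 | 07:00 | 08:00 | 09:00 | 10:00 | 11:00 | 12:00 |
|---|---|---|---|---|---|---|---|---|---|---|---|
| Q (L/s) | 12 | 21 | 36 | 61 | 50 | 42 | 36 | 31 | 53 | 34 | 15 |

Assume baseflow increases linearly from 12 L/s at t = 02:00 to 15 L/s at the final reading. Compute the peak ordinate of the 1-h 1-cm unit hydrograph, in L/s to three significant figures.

U_p ≈ 32.1 L/s

Direct runoff: 0.00, 8.70, 23.40, 48.10, 36.80, 28.50, 22.20, 16.90, 38.60, 19.30, 0.00 L/s; ΣQ_DR = 242.5 L/s, peak = 48.10 L/s.
Runoff depth d = ΣQ_DR·Δt / A = 242.5 × 3600 / (5.82 ha) = 15.00 mm.
The 1-cm UH is the DRH scaled by (10 mm)/d, so U_p = 48.10 × 10/15.00 = 32.1 L/s.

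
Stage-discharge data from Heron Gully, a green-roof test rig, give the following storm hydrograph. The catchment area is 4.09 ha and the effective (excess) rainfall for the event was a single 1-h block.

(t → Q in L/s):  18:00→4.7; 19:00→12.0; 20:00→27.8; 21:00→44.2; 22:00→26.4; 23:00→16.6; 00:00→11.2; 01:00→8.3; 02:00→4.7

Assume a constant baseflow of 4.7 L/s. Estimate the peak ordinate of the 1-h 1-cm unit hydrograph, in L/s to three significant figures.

U_p ≈ 39.5 L/s

Direct runoff: 0.0, 7.3, 23.1, 39.5, 21.7, 11.9, 6.5, 3.6, 0.0 L/s; ΣQ_DR = 113.6 L/s, peak = 39.5 L/s.
Runoff depth d = ΣQ_DR·Δt / A = 113.6 × 3600 / (4.09 ha) = 9.999 mm.
The 1-cm UH is the DRH scaled by (10 mm)/d, so U_p = 39.5 × 10/9.999 = 39.5 L/s.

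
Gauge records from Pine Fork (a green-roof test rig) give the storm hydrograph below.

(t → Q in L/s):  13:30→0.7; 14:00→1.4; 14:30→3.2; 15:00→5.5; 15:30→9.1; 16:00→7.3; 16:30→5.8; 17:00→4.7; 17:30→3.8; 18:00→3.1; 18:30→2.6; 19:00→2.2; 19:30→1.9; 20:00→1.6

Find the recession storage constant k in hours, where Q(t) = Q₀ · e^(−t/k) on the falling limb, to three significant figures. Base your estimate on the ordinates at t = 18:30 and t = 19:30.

k ≈ 3.19 h

On the falling limb, Q drops from 2.6 to 1.9 L/s between t = 18:30 and t = 19:30 (Δt = 1 h).
k = −Δt / ln(Q₂/Q₁) = −1 / ln(1.9/2.6) = 3.19 h.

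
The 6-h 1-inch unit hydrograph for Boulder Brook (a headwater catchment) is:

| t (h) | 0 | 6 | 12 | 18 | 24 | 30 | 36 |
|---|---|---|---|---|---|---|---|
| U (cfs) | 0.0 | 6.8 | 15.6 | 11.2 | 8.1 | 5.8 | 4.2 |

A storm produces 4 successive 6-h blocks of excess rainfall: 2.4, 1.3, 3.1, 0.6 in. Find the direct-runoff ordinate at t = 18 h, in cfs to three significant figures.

Q ≈ 68.2 cfs

By discrete convolution, Q_j = Σ (P_i / 1 in) · U_{j−i}.
At t = 18 h (j=3): Q = (2.4/1)·11.2 + (1.3/1)·15.6 + (3.1/1)·6.8 + (0.6/1)·0.0 = 68.2 cfs.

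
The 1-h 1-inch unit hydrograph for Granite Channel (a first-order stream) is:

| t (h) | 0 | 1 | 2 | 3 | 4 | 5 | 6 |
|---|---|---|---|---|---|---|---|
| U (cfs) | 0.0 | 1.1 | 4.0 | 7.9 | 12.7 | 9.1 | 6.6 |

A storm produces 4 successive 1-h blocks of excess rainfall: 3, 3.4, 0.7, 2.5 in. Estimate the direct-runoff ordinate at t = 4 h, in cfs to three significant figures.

Q ≈ 70.5 cfs

By discrete convolution, Q_j = Σ (P_i / 1 in) · U_{j−i}.
At t = 4 h (j=4): Q = (3/1)·12.7 + (3.4/1)·7.9 + (0.7/1)·4.0 + (2.5/1)·1.1 = 70.5 cfs.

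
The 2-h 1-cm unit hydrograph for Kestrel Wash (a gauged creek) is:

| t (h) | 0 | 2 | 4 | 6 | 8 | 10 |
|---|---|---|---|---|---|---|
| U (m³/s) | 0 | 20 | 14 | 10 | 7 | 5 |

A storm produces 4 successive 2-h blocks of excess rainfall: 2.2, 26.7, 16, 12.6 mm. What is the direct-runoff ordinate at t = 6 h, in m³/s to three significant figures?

By discrete convolution, Q_j = Σ (P_i / 10 mm) · U_{j−i}.
At t = 6 h (j=3): Q = (2.2/10)·10 + (26.7/10)·14 + (16/10)·20 + (12.6/10)·0 = 71.6 m³/s.

Q ≈ 71.6 m³/s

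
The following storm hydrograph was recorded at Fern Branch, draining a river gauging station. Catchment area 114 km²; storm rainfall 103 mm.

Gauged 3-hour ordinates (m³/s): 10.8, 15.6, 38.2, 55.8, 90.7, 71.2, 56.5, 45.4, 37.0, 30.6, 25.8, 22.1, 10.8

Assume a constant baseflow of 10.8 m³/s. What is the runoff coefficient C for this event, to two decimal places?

ΣQ_DR = 370.1 m³/s; V = ΣQ_DR·Δt = 3.997 × 10^6 m³.
Runoff depth d = V / A = 35.06 mm.
C = d / P = 35.06 / 103 = 0.34.

C ≈ 0.34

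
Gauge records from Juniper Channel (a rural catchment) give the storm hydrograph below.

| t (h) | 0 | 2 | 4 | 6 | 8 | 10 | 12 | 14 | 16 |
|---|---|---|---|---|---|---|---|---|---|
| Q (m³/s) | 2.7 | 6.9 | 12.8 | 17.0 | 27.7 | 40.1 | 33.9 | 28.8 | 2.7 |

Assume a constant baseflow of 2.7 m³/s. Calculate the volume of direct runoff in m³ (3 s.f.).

V ≈ 1.07 × 10^6 m³

Direct-runoff ordinates (Q − Q_b): 0.0, 4.2, 10.1, 14.3, 25.0, 37.4, 31.2, 26.1, 0.0 m³/s.
ΣQ_DR = 148.3 m³/s.
With Δt = 2 h = 7200 s, V = ΣQ_DR · Δt = 148.3 × 7200 = 1.07 × 10^6 m³.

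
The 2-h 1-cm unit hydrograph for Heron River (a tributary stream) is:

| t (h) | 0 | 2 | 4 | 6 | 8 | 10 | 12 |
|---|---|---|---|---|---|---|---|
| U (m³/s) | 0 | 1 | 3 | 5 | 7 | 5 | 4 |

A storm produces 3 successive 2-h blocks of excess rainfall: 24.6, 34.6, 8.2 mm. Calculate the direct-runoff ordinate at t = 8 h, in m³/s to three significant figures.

Q ≈ 37.0 m³/s

By discrete convolution, Q_j = Σ (P_i / 10 mm) · U_{j−i}.
At t = 8 h (j=4): Q = (24.6/10)·7 + (34.6/10)·5 + (8.2/10)·3 = 37.0 m³/s.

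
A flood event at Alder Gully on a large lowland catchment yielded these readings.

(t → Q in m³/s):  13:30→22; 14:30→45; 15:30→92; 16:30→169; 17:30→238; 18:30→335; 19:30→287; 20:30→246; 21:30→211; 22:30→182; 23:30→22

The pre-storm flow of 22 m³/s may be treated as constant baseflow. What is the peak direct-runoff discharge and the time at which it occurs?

Subtracting baseflow gives direct-runoff ordinates: 0.0, 23.0, 70.0, 147.0, 216.0, 313.0, 265.0, 224.0, 189.0, 160.0, 0.0 m³/s.
The maximum is 313.0 m³/s, occurring at the reading for t = 18:30.

Q_p = 313.0 m³/s at t = 18:30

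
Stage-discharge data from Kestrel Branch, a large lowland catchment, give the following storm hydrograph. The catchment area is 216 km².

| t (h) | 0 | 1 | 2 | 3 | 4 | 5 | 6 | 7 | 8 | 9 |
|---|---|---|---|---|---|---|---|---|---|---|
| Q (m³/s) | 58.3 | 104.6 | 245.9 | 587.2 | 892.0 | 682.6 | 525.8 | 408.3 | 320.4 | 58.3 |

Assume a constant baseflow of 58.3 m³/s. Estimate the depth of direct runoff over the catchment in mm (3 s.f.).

d ≈ 55.0 mm

Direct runoff: 0.0, 46.3, 187.6, 528.9, 833.7, 624.3, 467.5, 350.0, 262.1, 0.0 m³/s; ΣQ_DR = 3300 m³/s.
V = ΣQ_DR · Δt = 3300 × 3600 s = 1.188 × 10^7 m³.
Over A = 216 km², depth = V / A = 55.0 mm.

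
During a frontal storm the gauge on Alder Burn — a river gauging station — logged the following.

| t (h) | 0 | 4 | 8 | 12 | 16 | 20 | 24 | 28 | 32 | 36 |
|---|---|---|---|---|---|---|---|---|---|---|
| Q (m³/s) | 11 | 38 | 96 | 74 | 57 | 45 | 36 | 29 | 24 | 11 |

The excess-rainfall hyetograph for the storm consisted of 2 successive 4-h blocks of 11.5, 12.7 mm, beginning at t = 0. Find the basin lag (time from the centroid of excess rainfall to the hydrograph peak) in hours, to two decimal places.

t_L ≈ 3.90 h

Centroid of excess rainfall: t_c = Σ P_i·t̄_i / ΣP_i = 4.0992 h (block centres at 2, 6 h).
Hydrograph peak occurs at t = 8 h, so basin lag t_L = 8 − 4.0992 = 3.90 h.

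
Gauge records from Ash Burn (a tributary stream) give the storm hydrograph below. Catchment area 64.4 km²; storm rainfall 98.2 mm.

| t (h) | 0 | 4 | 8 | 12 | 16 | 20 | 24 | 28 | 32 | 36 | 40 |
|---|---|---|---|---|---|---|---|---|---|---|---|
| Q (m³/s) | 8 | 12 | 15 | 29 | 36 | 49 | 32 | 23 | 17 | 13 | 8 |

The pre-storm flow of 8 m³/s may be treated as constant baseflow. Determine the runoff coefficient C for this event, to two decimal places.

C ≈ 0.35

ΣQ_DR = 154.0 m³/s; V = ΣQ_DR·Δt = 2.218 × 10^6 m³.
Runoff depth d = V / A = 34.43 mm.
C = d / P = 34.43 / 98.2 = 0.35.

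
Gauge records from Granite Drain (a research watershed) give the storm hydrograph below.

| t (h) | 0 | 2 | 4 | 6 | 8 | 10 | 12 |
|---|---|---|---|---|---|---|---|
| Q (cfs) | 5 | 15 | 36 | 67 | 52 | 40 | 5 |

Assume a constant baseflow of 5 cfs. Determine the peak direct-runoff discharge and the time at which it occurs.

Q_p = 62.0 cfs at t = 6 h

Subtracting baseflow gives direct-runoff ordinates: 0.0, 10.0, 31.0, 62.0, 47.0, 35.0, 0.0 cfs.
The maximum is 62.0 cfs, occurring at the reading for t = 6 h.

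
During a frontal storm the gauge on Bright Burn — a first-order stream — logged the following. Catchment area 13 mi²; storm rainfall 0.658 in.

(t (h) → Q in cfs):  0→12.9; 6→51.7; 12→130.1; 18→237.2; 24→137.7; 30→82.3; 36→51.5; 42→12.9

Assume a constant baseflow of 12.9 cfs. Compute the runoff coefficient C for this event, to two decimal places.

ΣQ_DR = 613.1 cfs; V = ΣQ_DR·Δt = 1.324 × 10^7 ft³.
Runoff depth d = V / A = 0.4385 in.
C = d / P = 0.4385 / 0.658 = 0.67.

C ≈ 0.67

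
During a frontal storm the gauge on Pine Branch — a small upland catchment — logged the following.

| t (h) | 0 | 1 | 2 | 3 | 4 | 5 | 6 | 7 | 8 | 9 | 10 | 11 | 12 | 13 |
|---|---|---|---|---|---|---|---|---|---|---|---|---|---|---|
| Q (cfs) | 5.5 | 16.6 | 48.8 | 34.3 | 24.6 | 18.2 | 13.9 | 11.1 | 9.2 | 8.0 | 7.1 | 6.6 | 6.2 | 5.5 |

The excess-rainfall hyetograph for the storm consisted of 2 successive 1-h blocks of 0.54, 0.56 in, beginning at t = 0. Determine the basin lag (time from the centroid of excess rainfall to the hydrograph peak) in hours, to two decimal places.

Centroid of excess rainfall: t_c = Σ P_i·t̄_i / ΣP_i = 1.0091 h (block centres at 0.5, 1.5 h).
Hydrograph peak occurs at t = 2 h, so basin lag t_L = 2 − 1.0091 = 0.99 h.

t_L ≈ 0.99 h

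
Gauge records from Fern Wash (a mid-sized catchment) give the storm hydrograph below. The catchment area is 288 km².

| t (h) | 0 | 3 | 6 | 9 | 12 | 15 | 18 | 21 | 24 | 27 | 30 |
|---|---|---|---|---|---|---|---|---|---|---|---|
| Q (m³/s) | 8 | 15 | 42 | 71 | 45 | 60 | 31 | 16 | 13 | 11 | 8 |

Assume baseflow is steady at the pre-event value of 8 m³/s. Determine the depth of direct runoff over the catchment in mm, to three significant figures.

d ≈ 8.70 mm

Direct runoff: 0.0, 7.0, 34.0, 63.0, 37.0, 52.0, 23.0, 8.0, 5.0, 3.0, 0.0 m³/s; ΣQ_DR = 232.0 m³/s.
V = ΣQ_DR · Δt = 232.0 × 10800 s = 2.506 × 10^6 m³.
Over A = 288 km², depth = V / A = 8.70 mm.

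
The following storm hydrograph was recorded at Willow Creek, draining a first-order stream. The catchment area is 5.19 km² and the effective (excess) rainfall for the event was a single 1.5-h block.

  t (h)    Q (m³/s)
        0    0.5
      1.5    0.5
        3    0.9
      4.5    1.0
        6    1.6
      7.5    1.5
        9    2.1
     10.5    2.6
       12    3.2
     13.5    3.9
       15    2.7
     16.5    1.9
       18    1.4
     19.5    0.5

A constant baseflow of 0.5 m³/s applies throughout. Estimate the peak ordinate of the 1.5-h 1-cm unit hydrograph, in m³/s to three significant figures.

Direct runoff: 0.0, 0.0, 0.4, 0.5, 1.1, 1.0, 1.6, 2.1, 2.7, 3.4, 2.2, 1.4, 0.9, 0.0 m³/s; ΣQ_DR = 17.30 m³/s, peak = 3.4 m³/s.
Runoff depth d = ΣQ_DR·Δt / A = 17.30 × 5400 / (5.19 km²) = 18.00 mm.
The 1-cm UH is the DRH scaled by (10 mm)/d, so U_p = 3.4 × 10/18.00 = 1.89 m³/s.

U_p ≈ 1.89 m³/s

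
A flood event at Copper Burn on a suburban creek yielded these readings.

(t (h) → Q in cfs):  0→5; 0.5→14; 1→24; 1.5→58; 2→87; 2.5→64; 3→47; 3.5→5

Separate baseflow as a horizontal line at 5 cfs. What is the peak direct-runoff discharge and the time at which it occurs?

Q_p = 82.0 cfs at t = 2 h

Subtracting baseflow gives direct-runoff ordinates: 0.0, 9.0, 19.0, 53.0, 82.0, 59.0, 42.0, 0.0 cfs.
The maximum is 82.0 cfs, occurring at the reading for t = 2 h.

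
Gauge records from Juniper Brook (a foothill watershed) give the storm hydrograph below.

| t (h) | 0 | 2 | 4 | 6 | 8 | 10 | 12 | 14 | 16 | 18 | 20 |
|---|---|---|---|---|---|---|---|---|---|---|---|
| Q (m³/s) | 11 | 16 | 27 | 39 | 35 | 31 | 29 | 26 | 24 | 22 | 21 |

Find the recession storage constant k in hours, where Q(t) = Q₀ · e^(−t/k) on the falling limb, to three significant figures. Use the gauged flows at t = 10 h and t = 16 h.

k ≈ 23.4 h

On the falling limb, Q drops from 31 to 24 m³/s between t = 10 h and t = 16 h (Δt = 6 h).
k = −Δt / ln(Q₂/Q₁) = −6 / ln(24/31) = 23.4 h.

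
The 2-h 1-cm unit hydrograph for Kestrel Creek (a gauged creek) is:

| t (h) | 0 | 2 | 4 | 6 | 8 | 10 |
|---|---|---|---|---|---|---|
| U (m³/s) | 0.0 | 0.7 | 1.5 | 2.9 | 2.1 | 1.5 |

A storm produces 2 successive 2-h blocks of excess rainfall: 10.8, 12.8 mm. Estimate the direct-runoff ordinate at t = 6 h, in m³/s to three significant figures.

By discrete convolution, Q_j = Σ (P_i / 10 mm) · U_{j−i}.
At t = 6 h (j=3): Q = (10.8/10)·2.9 + (12.8/10)·1.5 = 5.05 m³/s.

Q ≈ 5.05 m³/s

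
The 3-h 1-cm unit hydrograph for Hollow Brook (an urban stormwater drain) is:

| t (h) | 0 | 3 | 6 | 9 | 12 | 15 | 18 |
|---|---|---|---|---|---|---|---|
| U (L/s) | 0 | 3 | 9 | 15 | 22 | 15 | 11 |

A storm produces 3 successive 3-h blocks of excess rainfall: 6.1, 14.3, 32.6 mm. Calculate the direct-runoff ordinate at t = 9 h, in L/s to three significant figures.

By discrete convolution, Q_j = Σ (P_i / 10 mm) · U_{j−i}.
At t = 9 h (j=3): Q = (6.1/10)·15 + (14.3/10)·9 + (32.6/10)·3 = 31.8 L/s.

Q ≈ 31.8 L/s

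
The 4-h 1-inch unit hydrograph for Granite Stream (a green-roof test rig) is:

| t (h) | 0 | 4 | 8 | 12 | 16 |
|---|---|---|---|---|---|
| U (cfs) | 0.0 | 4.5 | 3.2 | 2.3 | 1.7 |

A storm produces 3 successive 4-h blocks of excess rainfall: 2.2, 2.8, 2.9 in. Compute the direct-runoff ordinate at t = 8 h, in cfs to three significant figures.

By discrete convolution, Q_j = Σ (P_i / 1 in) · U_{j−i}.
At t = 8 h (j=2): Q = (2.2/1)·3.2 + (2.8/1)·4.5 + (2.9/1)·0.0 = 19.6 cfs.

Q ≈ 19.6 cfs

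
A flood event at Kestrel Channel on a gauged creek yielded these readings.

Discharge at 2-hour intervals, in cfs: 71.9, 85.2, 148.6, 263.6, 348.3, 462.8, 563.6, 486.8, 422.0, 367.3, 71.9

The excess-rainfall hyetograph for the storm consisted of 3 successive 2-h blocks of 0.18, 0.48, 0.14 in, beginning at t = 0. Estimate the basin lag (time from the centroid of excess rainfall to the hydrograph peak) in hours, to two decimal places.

Centroid of excess rainfall: t_c = Σ P_i·t̄_i / ΣP_i = 2.9000 h (block centres at 1, 3, 5 h).
Hydrograph peak occurs at t = 12 h, so basin lag t_L = 12 − 2.9000 = 9.10 h.

t_L ≈ 9.10 h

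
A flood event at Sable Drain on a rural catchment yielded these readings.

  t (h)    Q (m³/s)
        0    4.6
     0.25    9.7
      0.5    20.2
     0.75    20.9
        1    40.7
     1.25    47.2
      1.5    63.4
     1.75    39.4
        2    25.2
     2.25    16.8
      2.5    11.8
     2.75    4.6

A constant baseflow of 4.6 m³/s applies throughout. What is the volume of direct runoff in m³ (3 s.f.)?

Direct-runoff ordinates (Q − Q_b): 0.0, 5.1, 15.6, 16.3, 36.1, 42.6, 58.8, 34.8, 20.6, 12.2, 7.2, 0.0 m³/s.
ΣQ_DR = 249.3 m³/s.
With Δt = 0.25 h = 900 s, V = ΣQ_DR · Δt = 249.3 × 900 = 2.24 × 10^5 m³.

V ≈ 2.24 × 10^5 m³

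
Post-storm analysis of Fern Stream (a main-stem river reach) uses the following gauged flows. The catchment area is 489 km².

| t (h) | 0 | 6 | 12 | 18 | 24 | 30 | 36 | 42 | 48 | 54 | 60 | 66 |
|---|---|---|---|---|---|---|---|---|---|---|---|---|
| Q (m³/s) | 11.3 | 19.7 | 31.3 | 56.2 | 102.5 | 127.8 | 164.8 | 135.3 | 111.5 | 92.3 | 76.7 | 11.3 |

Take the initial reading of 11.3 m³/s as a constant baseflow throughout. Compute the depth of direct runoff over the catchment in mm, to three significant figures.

d ≈ 35.6 mm

Direct runoff: 0.0, 8.4, 20.0, 44.9, 91.2, 116.5, 153.5, 124.0, 100.2, 81.0, 65.4, 0.0 m³/s; ΣQ_DR = 805.1 m³/s.
V = ΣQ_DR · Δt = 805.1 × 21600 s = 1.739 × 10^7 m³.
Over A = 489 km², depth = V / A = 35.6 mm.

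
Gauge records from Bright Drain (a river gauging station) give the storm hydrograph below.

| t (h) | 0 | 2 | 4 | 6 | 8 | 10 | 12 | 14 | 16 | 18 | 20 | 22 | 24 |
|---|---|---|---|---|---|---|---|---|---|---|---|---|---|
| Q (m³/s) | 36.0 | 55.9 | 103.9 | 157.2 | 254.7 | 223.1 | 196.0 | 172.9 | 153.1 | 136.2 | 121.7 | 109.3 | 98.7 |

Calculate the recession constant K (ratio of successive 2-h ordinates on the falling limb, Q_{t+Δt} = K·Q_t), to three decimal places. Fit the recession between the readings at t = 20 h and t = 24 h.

Using the recession-limb readings at t = 20 h and t = 24 h: Q falls from 121.7 to 98.7 m³/s over 2 intervals.
K = (Q₂/Q₁)^(1/2) = (98.7/121.7)^(1/2) = 0.901.

K ≈ 0.901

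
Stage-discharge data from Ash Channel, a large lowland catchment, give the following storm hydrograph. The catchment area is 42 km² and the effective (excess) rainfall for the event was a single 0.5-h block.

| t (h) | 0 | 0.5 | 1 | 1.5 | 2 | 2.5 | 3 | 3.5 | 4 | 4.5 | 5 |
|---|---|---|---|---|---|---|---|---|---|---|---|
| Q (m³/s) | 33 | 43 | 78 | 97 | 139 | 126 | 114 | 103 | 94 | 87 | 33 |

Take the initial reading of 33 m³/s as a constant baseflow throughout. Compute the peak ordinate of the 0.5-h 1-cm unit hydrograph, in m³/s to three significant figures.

Direct runoff: 0.0, 10.0, 45.0, 64.0, 106.0, 93.0, 81.0, 70.0, 61.0, 54.0, 0.0 m³/s; ΣQ_DR = 584.0 m³/s, peak = 106.0 m³/s.
Runoff depth d = ΣQ_DR·Δt / A = 584.0 × 1800 / (42 km²) = 25.03 mm.
The 1-cm UH is the DRH scaled by (10 mm)/d, so U_p = 106.0 × 10/25.03 = 42.4 m³/s.

U_p ≈ 42.4 m³/s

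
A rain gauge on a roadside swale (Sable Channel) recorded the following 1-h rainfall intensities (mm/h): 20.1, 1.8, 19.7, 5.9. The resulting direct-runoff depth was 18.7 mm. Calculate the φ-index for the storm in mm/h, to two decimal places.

φ ≈ 10.55 mm/h

Only the 2 blocks with intensity above φ contribute runoff: 20.1, 19.7 mm/h.
Σ(I−φ)·Δt = d  ⇒  (20.1+19.7 − 2φ)·1 = 18.7
φ = (39.80 − 18.7/1) / 2 = 10.55 mm/h.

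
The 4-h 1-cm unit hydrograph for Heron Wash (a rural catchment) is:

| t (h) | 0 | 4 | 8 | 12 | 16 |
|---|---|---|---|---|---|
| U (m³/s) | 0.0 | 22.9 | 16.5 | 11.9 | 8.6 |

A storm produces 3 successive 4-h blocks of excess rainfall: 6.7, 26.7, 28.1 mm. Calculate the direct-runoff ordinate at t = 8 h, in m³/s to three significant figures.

Q ≈ 72.2 m³/s

By discrete convolution, Q_j = Σ (P_i / 10 mm) · U_{j−i}.
At t = 8 h (j=2): Q = (6.7/10)·16.5 + (26.7/10)·22.9 + (28.1/10)·0.0 = 72.2 m³/s.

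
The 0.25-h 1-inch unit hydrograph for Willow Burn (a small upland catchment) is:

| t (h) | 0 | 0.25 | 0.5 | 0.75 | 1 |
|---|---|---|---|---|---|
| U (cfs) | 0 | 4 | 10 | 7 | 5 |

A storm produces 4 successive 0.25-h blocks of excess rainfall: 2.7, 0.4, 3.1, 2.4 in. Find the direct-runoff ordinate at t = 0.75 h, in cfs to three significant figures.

By discrete convolution, Q_j = Σ (P_i / 1 in) · U_{j−i}.
At t = 0.75 h (j=3): Q = (2.7/1)·7 + (0.4/1)·10 + (3.1/1)·4 + (2.4/1)·0 = 35.3 cfs.

Q ≈ 35.3 cfs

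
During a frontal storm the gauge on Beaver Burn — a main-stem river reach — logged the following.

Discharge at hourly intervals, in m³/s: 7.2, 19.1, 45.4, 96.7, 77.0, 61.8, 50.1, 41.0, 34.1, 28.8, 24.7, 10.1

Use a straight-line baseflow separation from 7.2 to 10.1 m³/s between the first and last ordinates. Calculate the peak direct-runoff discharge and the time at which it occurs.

Subtracting baseflow gives direct-runoff ordinates: 0.00, 11.64, 37.67, 88.71, 68.75, 53.28, 41.32, 31.95, 24.79, 19.23, 14.86, 0.00 m³/s.
The maximum is 88.71 m³/s, occurring at the reading for t = 3 h.

Q_p = 88.71 m³/s at t = 3 h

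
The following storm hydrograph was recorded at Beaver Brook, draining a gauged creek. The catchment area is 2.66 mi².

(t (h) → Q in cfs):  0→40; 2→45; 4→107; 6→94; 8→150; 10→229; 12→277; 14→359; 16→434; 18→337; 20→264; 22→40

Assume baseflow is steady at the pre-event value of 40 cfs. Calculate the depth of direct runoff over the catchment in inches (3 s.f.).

Direct runoff: 0.0, 5.0, 67.0, 54.0, 110.0, 189.0, 237.0, 319.0, 394.0, 297.0, 224.0, 0.0 cfs; ΣQ_DR = 1896 cfs.
V = ΣQ_DR · Δt = 1896 × 7200 s = 1.365 × 10^7 ft³.
Over A = 2.66 mi², depth = V / A = 2.21 in.

d ≈ 2.21 in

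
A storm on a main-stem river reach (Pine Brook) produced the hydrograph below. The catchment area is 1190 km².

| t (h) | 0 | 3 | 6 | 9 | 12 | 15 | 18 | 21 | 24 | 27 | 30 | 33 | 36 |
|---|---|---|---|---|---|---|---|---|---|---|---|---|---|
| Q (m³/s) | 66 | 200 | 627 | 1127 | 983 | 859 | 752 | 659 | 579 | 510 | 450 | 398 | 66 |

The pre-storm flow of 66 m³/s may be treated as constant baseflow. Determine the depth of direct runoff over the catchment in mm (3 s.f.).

Direct runoff: 0.0, 134.0, 561.0, 1061.0, 917.0, 793.0, 686.0, 593.0, 513.0, 444.0, 384.0, 332.0, 0.0 m³/s; ΣQ_DR = 6418 m³/s.
V = ΣQ_DR · Δt = 6418 × 10800 s = 6.931 × 10^7 m³.
Over A = 1190 km², depth = V / A = 58.2 mm.

d ≈ 58.2 mm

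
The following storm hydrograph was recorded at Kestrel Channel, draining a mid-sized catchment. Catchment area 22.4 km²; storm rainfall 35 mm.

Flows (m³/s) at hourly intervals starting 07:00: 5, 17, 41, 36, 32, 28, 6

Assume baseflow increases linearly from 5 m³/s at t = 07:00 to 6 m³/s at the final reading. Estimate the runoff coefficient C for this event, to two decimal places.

ΣQ_DR = 126.5 m³/s; V = ΣQ_DR·Δt = 4.554 × 10^5 m³.
Runoff depth d = V / A = 20.33 mm.
C = d / P = 20.33 / 35 = 0.58.

C ≈ 0.58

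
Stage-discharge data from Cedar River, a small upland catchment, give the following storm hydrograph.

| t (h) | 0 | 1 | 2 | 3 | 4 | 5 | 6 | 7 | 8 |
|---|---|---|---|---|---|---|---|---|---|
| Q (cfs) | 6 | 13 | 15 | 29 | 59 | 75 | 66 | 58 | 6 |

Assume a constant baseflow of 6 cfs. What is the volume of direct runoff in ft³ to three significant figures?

Direct-runoff ordinates (Q − Q_b): 0.0, 7.0, 9.0, 23.0, 53.0, 69.0, 60.0, 52.0, 0.0 cfs.
ΣQ_DR = 273.0 cfs.
With Δt = 1 h = 3600 s, V = ΣQ_DR · Δt = 273.0 × 3600 = 9.83 × 10^5 ft³.

V ≈ 9.83 × 10^5 ft³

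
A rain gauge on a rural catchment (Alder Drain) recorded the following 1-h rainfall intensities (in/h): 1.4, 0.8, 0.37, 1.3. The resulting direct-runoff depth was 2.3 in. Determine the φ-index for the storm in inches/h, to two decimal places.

Only the 3 blocks with intensity above φ contribute runoff: 1.4, 0.8, 1.3 in/h.
Σ(I−φ)·Δt = d  ⇒  (1.4+0.8+1.3 − 3φ)·1 = 2.3
φ = (3.500 − 2.3/1) / 3 = 0.40 in/h.

φ ≈ 0.40 in/h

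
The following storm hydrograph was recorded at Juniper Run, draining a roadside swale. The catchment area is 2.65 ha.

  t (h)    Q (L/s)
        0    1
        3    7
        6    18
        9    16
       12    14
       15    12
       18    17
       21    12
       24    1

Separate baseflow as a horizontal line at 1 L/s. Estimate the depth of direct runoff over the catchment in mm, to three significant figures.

d ≈ 36.3 mm

Direct runoff: 0.0, 6.0, 17.0, 15.0, 13.0, 11.0, 16.0, 11.0, 0.0 L/s; ΣQ_DR = 89.00 L/s.
V = ΣQ_DR · Δt = 89.00 × 10800 s = 9.612 × 10^5 L.
Over A = 2.65 ha, depth = V / A = 36.3 mm.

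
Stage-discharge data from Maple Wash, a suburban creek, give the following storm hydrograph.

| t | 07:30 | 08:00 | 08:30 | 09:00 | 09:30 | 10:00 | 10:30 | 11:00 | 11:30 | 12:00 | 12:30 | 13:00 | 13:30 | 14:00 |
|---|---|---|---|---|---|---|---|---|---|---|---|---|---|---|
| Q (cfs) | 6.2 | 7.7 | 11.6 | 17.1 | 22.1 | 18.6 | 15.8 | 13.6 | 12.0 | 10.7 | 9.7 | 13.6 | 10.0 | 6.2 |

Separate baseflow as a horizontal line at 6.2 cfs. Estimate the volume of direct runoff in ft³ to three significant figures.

V ≈ 1.59 × 10^5 ft³

Direct-runoff ordinates (Q − Q_b): 0.0, 1.5, 5.4, 10.9, 15.9, 12.4, 9.6, 7.4, 5.8, 4.5, 3.5, 7.4, 3.8, 0.0 cfs.
ΣQ_DR = 88.10 cfs.
With Δt = 0.5 h = 1800 s, V = ΣQ_DR · Δt = 88.10 × 1800 = 1.59 × 10^5 ft³.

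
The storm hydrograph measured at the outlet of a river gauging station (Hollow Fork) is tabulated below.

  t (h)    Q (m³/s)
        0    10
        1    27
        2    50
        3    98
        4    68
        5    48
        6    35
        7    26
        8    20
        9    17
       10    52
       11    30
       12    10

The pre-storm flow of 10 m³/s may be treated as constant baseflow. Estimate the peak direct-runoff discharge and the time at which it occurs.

Q_p = 88.0 m³/s at t = 3 h

Subtracting baseflow gives direct-runoff ordinates: 0.0, 17.0, 40.0, 88.0, 58.0, 38.0, 25.0, 16.0, 10.0, 7.0, 42.0, 20.0, 0.0 m³/s.
The maximum is 88.0 m³/s, occurring at the reading for t = 3 h.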